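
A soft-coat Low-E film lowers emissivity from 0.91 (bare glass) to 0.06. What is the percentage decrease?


Percentage reduction = (1 - coated/uncoated) * 100
  Ratio = 0.06 / 0.91 = 0.0659
  Reduction = (1 - 0.0659) * 100 = 93.4%

93.4%


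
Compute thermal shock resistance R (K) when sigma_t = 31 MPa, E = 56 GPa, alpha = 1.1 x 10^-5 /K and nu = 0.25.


Thermal shock resistance: R = sigma * (1 - nu) / (E * alpha)
  Numerator = 31 * (1 - 0.25) = 23.25
  Denominator = 56 * 1000 * (1.1 x 10^-5) = 0.616
  R = 23.25 / 0.616 = 37.7 K

37.7 K


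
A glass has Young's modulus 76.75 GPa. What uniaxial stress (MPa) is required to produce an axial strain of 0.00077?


Rearrange E = sigma / epsilon:
  sigma = E * epsilon
  E (MPa) = 76.75 * 1000 = 76750
  sigma = 76750 * 0.00077 = 59.1 MPa

59.1 MPa


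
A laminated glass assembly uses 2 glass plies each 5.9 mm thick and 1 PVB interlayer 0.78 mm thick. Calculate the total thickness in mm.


Total thickness = glass contribution + PVB contribution
  Glass: 2 * 5.9 = 11.8 mm
  PVB: 1 * 0.78 = 0.78 mm
  Total = 11.8 + 0.78 = 12.58 mm

12.58 mm


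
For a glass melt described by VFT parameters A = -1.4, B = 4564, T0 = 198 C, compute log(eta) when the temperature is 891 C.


VFT equation: log(eta) = A + B / (T - T0)
  T - T0 = 891 - 198 = 693
  B / (T - T0) = 4564 / 693 = 6.586
  log(eta) = -1.4 + 6.586 = 5.186

5.186


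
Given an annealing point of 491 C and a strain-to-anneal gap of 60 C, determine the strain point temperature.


Strain point = annealing point - difference:
  T_strain = 491 - 60 = 431 C

431 C


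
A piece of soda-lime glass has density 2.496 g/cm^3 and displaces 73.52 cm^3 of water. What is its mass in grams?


Rearrange rho = m / V:
  m = rho * V
  m = 2.496 * 73.52 = 183.506 g

183.506 g


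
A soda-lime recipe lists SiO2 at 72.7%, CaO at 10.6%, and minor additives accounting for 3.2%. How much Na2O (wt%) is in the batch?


Pieces sum to 100%:
  Na2O = 100 - (SiO2 + CaO + others)
  Na2O = 100 - (72.7 + 10.6 + 3.2) = 13.5%

13.5%


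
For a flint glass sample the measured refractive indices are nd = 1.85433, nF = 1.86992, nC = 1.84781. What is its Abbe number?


Abbe number formula: Vd = (nd - 1) / (nF - nC)
  nd - 1 = 1.85433 - 1 = 0.85433
  nF - nC = 1.86992 - 1.84781 = 0.02211
  Vd = 0.85433 / 0.02211 = 38.64

38.64


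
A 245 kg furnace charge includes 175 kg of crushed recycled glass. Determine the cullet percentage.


Cullet ratio = (cullet mass / total batch mass) * 100
  Ratio = 175 / 245 * 100 = 71.43%

71.43%


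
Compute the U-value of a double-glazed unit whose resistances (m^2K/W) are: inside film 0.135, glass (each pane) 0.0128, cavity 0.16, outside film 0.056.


Total thermal resistance (series):
  R_total = R_in + R_glass + R_air + R_glass + R_out
  R_total = 0.135 + 0.0128 + 0.16 + 0.0128 + 0.056 = 0.3766 m^2K/W
U-value = 1 / R_total = 1 / 0.3766 = 2.655 W/m^2K

2.655 W/m^2K


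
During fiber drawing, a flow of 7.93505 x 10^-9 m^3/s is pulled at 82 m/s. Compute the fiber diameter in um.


Cross-sectional area from continuity:
  A = Q / v = 7.93505 x 10^-9 / 82 = 9.67689 x 10^-11 m^2
Diameter from circular cross-section:
  d = sqrt(4A / pi) * 10^6 (m -> um)
  d = sqrt(4 * 9.67689 x 10^-11 / pi) * 10^6 = 11.1 um

11.1 um


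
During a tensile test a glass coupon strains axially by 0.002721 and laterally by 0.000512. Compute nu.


Poisson's ratio: nu = lateral strain / axial strain
  nu = 0.000512 / 0.002721 = 0.1882

0.1882


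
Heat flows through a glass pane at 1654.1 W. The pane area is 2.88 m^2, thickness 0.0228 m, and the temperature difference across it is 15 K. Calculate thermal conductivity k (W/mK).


Fourier's law rearranged: k = Q * t / (A * dT)
  Numerator = 1654.1 * 0.0228 = 37.71348
  Denominator = 2.88 * 15 = 43.2
  k = 37.71348 / 43.2 = 0.873 W/mK

0.873 W/mK


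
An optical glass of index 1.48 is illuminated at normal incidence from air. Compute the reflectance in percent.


Fresnel reflectance at normal incidence:
  R = ((n - 1)/(n + 1))^2
  (n - 1)/(n + 1) = (1.48 - 1)/(1.48 + 1) = 0.193548
  R = 0.193548^2 = 0.0374608
  R(%) = 0.0374608 * 100 = 3.746%

3.746%


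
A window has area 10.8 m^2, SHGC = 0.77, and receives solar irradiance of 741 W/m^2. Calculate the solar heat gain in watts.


Solar heat gain: Q = Area * SHGC * Irradiance
  Q = 10.8 * 0.77 * 741 = 6162.2 W

6162.2 W


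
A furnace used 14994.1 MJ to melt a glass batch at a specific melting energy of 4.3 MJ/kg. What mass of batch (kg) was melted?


Rearrange E = m * s for m:
  m = E / s
  m = 14994.1 / 4.3 = 3487.0 kg

3487.0 kg


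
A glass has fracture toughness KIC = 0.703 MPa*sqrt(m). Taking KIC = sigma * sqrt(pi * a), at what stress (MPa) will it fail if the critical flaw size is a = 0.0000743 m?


Rearrange KIC = sigma * sqrt(pi * a):
  sigma = KIC / sqrt(pi * a)
  sqrt(pi * 0.0000743) = 0.015278
  sigma = 0.703 / 0.015278 = 46.01 MPa

46.01 MPa


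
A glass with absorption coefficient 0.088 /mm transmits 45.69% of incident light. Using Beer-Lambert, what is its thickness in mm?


Rearrange T = exp(-alpha * thickness):
  thickness = -ln(T) / alpha
  T = 45.69/100 = 0.4569
  ln(T) = -0.78329
  -ln(T) = 0.78329
  thickness = 0.78329 / 0.088 = 8.9 mm

8.9 mm


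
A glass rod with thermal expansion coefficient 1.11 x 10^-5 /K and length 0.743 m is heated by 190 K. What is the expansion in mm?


Thermal expansion formula: dL = alpha * L0 * dT
  dL = (1.11 x 10^-5) * 0.743 * 190 = 0.00156699 m
Convert to mm: 0.00156699 * 1000 = 1.567 mm

1.567 mm


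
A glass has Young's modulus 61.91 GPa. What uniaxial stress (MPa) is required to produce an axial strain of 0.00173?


Rearrange E = sigma / epsilon:
  sigma = E * epsilon
  E (MPa) = 61.91 * 1000 = 61910
  sigma = 61910 * 0.00173 = 107.1 MPa

107.1 MPa


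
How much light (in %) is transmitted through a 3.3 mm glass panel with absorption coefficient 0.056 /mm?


Beer-Lambert law: T = exp(-alpha * thickness)
  exponent = -0.056 * 3.3 = -0.1848
  T = exp(-0.1848) = 0.8313
  Percentage = 0.8313 * 100 = 83.13%

83.13%


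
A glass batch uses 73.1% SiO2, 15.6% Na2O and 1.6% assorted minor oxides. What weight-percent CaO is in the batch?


Pieces sum to 100%:
  CaO = 100 - (SiO2 + Na2O + others)
  CaO = 100 - (73.1 + 15.6 + 1.6) = 9.7%

9.7%


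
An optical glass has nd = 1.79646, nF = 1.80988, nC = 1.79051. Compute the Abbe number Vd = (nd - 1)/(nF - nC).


Abbe number formula: Vd = (nd - 1) / (nF - nC)
  nd - 1 = 1.79646 - 1 = 0.79646
  nF - nC = 1.80988 - 1.79051 = 0.01937
  Vd = 0.79646 / 0.01937 = 41.12

41.12


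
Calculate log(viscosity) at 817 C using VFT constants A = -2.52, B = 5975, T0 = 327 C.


VFT equation: log(eta) = A + B / (T - T0)
  T - T0 = 817 - 327 = 490
  B / (T - T0) = 5975 / 490 = 12.194
  log(eta) = -2.52 + 12.194 = 9.674

9.674


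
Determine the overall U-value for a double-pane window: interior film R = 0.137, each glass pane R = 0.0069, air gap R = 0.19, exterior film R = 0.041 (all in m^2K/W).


Total thermal resistance (series):
  R_total = R_in + R_glass + R_air + R_glass + R_out
  R_total = 0.137 + 0.0069 + 0.19 + 0.0069 + 0.041 = 0.3818 m^2K/W
U-value = 1 / R_total = 1 / 0.3818 = 2.619 W/m^2K

2.619 W/m^2K


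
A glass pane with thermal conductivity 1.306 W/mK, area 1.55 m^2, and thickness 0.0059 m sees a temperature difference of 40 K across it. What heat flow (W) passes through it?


Fourier's law: Q = k * A * dT / t
  Q = 1.306 * 1.55 * 40 / 0.0059
  Q = 80.972 / 0.0059 = 13724.1 W

13724.1 W


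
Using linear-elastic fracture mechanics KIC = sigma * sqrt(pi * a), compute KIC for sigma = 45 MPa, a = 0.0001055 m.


Fracture toughness: KIC = sigma * sqrt(pi * a)
  pi * a = pi * 0.0001055 = 0.000331438
  sqrt(pi * a) = 0.018205
  KIC = 45 * 0.018205 = 0.819 MPa*sqrt(m)

0.819 MPa*sqrt(m)


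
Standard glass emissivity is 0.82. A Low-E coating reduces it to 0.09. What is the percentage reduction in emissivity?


Percentage reduction = (1 - coated/uncoated) * 100
  Ratio = 0.09 / 0.82 = 0.1098
  Reduction = (1 - 0.1098) * 100 = 89.0%

89.0%


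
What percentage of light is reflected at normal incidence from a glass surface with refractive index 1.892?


Fresnel reflectance at normal incidence:
  R = ((n - 1)/(n + 1))^2
  (n - 1)/(n + 1) = (1.892 - 1)/(1.892 + 1) = 0.308437
  R = 0.308437^2 = 0.0951334
  R(%) = 0.0951334 * 100 = 9.513%

9.513%


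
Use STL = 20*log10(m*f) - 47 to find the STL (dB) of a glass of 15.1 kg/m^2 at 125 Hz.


Mass law: STL = 20 * log10(m * f) - 47
  m * f = 15.1 * 125 = 1887.5
  log10(1887.5) = 3.27589
  STL = 20 * 3.27589 - 47 = 65.5178 - 47 = 18.5 dB

18.5 dB


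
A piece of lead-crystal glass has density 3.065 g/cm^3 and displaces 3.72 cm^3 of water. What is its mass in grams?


Rearrange rho = m / V:
  m = rho * V
  m = 3.065 * 3.72 = 11.402 g

11.402 g


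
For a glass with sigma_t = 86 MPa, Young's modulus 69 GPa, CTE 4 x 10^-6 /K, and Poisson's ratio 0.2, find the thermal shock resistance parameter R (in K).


Thermal shock resistance: R = sigma * (1 - nu) / (E * alpha)
  Numerator = 86 * (1 - 0.2) = 68.8
  Denominator = 69 * 1000 * (4 x 10^-6) = 0.276
  R = 68.8 / 0.276 = 249.3 K

249.3 K


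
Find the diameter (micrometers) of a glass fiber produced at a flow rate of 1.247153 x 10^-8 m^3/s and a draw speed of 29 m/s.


Cross-sectional area from continuity:
  A = Q / v = 1.247153 x 10^-8 / 29 = 4.300528 x 10^-10 m^2
Diameter from circular cross-section:
  d = sqrt(4A / pi) * 10^6 (m -> um)
  d = sqrt(4 * 4.300528 x 10^-10 / pi) * 10^6 = 23.4 um

23.4 um


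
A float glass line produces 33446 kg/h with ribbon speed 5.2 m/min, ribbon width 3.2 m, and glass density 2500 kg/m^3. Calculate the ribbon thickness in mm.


Ribbon cross-section from mass balance:
  Volume rate = throughput / density = 33446 / 2500 = 13.3784 m^3/h
  thickness = volume rate / (speed * 60 * width), i.e.
  thickness = throughput / (60 * speed * width * density) * 1000
  thickness = 33446 / (60 * 5.2 * 3.2 * 2500) * 1000 = 13.4 mm

13.4 mm


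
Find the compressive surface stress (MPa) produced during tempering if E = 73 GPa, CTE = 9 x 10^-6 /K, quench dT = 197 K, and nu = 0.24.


Tempering stress: sigma = E * alpha * dT / (1 - nu)
  E (MPa) = 73 * 1000 = 73000
  Numerator = 73000 * (9 x 10^-6) * 197 = 129.429
  Denominator = 1 - 0.24 = 0.76
  sigma = 129.429 / 0.76 = 170.3 MPa

170.3 MPa


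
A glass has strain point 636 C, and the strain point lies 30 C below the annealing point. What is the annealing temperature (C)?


T_anneal = T_strain + gap:
  T_anneal = 636 + 30 = 666 C

666 C


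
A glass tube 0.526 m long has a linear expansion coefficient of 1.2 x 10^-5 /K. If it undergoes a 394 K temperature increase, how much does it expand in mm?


Thermal expansion formula: dL = alpha * L0 * dT
  dL = (1.2 x 10^-5) * 0.526 * 394 = 0.00248693 m
Convert to mm: 0.00248693 * 1000 = 2.4869 mm

2.4869 mm


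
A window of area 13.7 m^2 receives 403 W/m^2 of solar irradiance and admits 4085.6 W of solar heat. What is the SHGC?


Rearrange Q = Area * SHGC * Irradiance:
  SHGC = Q / (Area * Irradiance)
  SHGC = 4085.6 / (13.7 * 403) = 0.74

0.74


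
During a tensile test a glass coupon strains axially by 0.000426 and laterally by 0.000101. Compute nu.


Poisson's ratio: nu = lateral strain / axial strain
  nu = 0.000101 / 0.000426 = 0.2371

0.2371


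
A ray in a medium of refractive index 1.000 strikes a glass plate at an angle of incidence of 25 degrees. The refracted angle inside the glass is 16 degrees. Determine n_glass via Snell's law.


Apply Snell's law: n1 * sin(theta1) = n2 * sin(theta2)
  n2 = n1 * sin(theta1) / sin(theta2)
  sin(25) = 0.422618
  sin(16) = 0.275637
  n2 = 1.000 * 0.422618 / 0.275637 = 1.5332

1.5332


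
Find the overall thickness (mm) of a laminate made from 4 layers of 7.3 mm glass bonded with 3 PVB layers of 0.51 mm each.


Total thickness = glass contribution + PVB contribution
  Glass: 4 * 7.3 = 29.2 mm
  PVB: 3 * 0.51 = 1.53 mm
  Total = 29.2 + 1.53 = 30.73 mm

30.73 mm


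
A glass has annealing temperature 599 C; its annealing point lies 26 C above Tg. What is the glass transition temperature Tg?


Rearrange T_anneal = Tg + offset for Tg:
  Tg = T_anneal - offset = 599 - 26 = 573 C

573 C


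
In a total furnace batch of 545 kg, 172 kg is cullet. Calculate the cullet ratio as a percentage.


Cullet ratio = (cullet mass / total batch mass) * 100
  Ratio = 172 / 545 * 100 = 31.56%

31.56%


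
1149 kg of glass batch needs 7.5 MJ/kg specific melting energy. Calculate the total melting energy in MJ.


Total energy = mass * specific energy
  E = 1149 * 7.5 = 8617.5 MJ

8617.5 MJ


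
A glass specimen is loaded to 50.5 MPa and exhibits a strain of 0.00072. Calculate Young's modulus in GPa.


Young's modulus: E = stress / strain
  E = 50.5 MPa / 0.00072 = 70138.89 MPa
Convert to GPa: 70138.89 / 1000 = 70.14 GPa

70.14 GPa


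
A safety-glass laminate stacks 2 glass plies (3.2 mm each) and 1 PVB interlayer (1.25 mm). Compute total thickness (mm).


Total thickness = glass contribution + PVB contribution
  Glass: 2 * 3.2 = 6.4 mm
  PVB: 1 * 1.25 = 1.25 mm
  Total = 6.4 + 1.25 = 7.65 mm

7.65 mm


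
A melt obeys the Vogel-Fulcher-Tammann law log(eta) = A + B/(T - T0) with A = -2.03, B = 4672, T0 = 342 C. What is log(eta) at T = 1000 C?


VFT equation: log(eta) = A + B / (T - T0)
  T - T0 = 1000 - 342 = 658
  B / (T - T0) = 4672 / 658 = 7.1
  log(eta) = -2.03 + 7.1 = 5.07

5.07


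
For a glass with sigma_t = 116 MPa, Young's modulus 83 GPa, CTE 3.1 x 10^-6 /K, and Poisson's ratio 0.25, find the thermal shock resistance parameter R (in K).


Thermal shock resistance: R = sigma * (1 - nu) / (E * alpha)
  Numerator = 116 * (1 - 0.25) = 87.0
  Denominator = 83 * 1000 * (3.1 x 10^-6) = 0.2573
  R = 87.0 / 0.2573 = 338.1 K

338.1 K


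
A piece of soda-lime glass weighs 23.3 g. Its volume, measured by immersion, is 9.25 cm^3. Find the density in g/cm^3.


Use the definition of density:
  rho = mass / volume
  rho = 23.3 / 9.25 = 2.519 g/cm^3

2.519 g/cm^3


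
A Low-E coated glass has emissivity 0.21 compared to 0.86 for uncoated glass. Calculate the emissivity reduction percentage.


Percentage reduction = (1 - coated/uncoated) * 100
  Ratio = 0.21 / 0.86 = 0.2442
  Reduction = (1 - 0.2442) * 100 = 75.6%

75.6%


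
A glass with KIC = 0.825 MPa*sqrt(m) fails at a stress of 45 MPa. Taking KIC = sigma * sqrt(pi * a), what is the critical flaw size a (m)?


Rearrange KIC = sigma * sqrt(pi * a):
  sqrt(pi * a) = KIC / sigma
  sqrt(pi * a) = 0.825 / 45 = 0.018333
  a = (KIC / sigma)^2 / pi
  a = 0.018333^2 / pi = 0.000107 m

0.000107 m


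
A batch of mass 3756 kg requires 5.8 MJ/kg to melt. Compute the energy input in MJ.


Total energy = mass * specific energy
  E = 3756 * 5.8 = 21784.8 MJ

21784.8 MJ


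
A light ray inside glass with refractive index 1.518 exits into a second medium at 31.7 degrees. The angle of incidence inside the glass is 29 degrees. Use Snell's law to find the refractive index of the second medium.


Apply Snell's law: n1 * sin(theta1) = n2 * sin(theta2)
  n2 = n1 * sin(theta1) / sin(theta2)
  sin(29) = 0.48481
  sin(31.7) = 0.525472
  n2 = 1.518 * 0.48481 / 0.525472 = 1.4005

1.4005


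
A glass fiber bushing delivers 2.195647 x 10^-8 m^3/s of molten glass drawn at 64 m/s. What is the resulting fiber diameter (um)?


Cross-sectional area from continuity:
  A = Q / v = 2.195647 x 10^-8 / 64 = 3.430698 x 10^-10 m^2
Diameter from circular cross-section:
  d = sqrt(4A / pi) * 10^6 (m -> um)
  d = sqrt(4 * 3.430698 x 10^-10 / pi) * 10^6 = 20.9 um

20.9 um


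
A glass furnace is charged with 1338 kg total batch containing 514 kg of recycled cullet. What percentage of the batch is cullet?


Cullet ratio = (cullet mass / total batch mass) * 100
  Ratio = 514 / 1338 * 100 = 38.42%

38.42%


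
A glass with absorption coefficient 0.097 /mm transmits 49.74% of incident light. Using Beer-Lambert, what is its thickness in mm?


Rearrange T = exp(-alpha * thickness):
  thickness = -ln(T) / alpha
  T = 49.74/100 = 0.4974
  ln(T) = -0.69836
  -ln(T) = 0.69836
  thickness = 0.69836 / 0.097 = 7.2 mm

7.2 mm


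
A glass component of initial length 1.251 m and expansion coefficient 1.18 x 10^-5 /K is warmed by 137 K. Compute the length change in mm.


Thermal expansion formula: dL = alpha * L0 * dT
  dL = (1.18 x 10^-5) * 1.251 * 137 = 0.00202237 m
Convert to mm: 0.00202237 * 1000 = 2.0224 mm

2.0224 mm


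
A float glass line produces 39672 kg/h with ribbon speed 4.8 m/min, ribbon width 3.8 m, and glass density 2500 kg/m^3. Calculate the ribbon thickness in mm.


Ribbon cross-section from mass balance:
  Volume rate = throughput / density = 39672 / 2500 = 15.8688 m^3/h
  thickness = volume rate / (speed * 60 * width), i.e.
  thickness = throughput / (60 * speed * width * density) * 1000
  thickness = 39672 / (60 * 4.8 * 3.8 * 2500) * 1000 = 14.5 mm

14.5 mm


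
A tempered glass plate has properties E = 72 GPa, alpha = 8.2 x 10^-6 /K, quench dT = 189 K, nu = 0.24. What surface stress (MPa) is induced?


Tempering stress: sigma = E * alpha * dT / (1 - nu)
  E (MPa) = 72 * 1000 = 72000
  Numerator = 72000 * (8.2 x 10^-6) * 189 = 111.5856
  Denominator = 1 - 0.24 = 0.76
  sigma = 111.5856 / 0.76 = 146.8 MPa

146.8 MPa


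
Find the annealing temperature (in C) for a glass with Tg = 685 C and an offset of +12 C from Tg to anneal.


The annealing temperature is Tg plus the offset:
  T_anneal = 685 + 12 = 697 C

697 C


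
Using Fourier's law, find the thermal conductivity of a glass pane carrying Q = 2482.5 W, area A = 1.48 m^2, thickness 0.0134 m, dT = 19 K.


Fourier's law rearranged: k = Q * t / (A * dT)
  Numerator = 2482.5 * 0.0134 = 33.2655
  Denominator = 1.48 * 19 = 28.12
  k = 33.2655 / 28.12 = 1.183 W/mK

1.183 W/mK


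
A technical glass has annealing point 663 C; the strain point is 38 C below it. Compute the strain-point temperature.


Strain point = annealing point - difference:
  T_strain = 663 - 38 = 625 C

625 C


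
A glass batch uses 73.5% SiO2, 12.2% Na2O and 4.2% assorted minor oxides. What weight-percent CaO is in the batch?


Pieces sum to 100%:
  CaO = 100 - (SiO2 + Na2O + others)
  CaO = 100 - (73.5 + 12.2 + 4.2) = 10.1%

10.1%


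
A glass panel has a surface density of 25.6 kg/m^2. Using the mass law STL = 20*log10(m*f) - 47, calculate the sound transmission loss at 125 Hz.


Mass law: STL = 20 * log10(m * f) - 47
  m * f = 25.6 * 125 = 3200
  log10(3200) = 3.50515
  STL = 20 * 3.50515 - 47 = 70.103 - 47 = 23.1 dB

23.1 dB


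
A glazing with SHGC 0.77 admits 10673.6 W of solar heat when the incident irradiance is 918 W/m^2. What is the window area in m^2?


Rearrange Q = Area * SHGC * Irradiance:
  Area = Q / (SHGC * Irradiance)
  Area = 10673.6 / (0.77 * 918) = 15.1 m^2

15.1 m^2


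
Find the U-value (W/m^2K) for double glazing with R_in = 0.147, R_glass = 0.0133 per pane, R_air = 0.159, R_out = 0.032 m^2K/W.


Total thermal resistance (series):
  R_total = R_in + R_glass + R_air + R_glass + R_out
  R_total = 0.147 + 0.0133 + 0.159 + 0.0133 + 0.032 = 0.3646 m^2K/W
U-value = 1 / R_total = 1 / 0.3646 = 2.743 W/m^2K

2.743 W/m^2K


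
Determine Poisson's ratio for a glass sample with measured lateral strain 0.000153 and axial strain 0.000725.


Poisson's ratio: nu = lateral strain / axial strain
  nu = 0.000153 / 0.000725 = 0.211

0.211


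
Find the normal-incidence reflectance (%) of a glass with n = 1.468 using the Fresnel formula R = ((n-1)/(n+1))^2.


Fresnel reflectance at normal incidence:
  R = ((n - 1)/(n + 1))^2
  (n - 1)/(n + 1) = (1.468 - 1)/(1.468 + 1) = 0.189627
  R = 0.189627^2 = 0.0359584
  R(%) = 0.0359584 * 100 = 3.596%

3.596%


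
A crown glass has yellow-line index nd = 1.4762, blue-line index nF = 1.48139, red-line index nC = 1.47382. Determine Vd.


Abbe number formula: Vd = (nd - 1) / (nF - nC)
  nd - 1 = 1.4762 - 1 = 0.4762
  nF - nC = 1.48139 - 1.47382 = 0.00757
  Vd = 0.4762 / 0.00757 = 62.91

62.91


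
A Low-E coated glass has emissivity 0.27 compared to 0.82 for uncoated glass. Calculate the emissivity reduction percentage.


Percentage reduction = (1 - coated/uncoated) * 100
  Ratio = 0.27 / 0.82 = 0.3293
  Reduction = (1 - 0.3293) * 100 = 67.1%

67.1%


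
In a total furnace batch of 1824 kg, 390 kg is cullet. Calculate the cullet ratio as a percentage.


Cullet ratio = (cullet mass / total batch mass) * 100
  Ratio = 390 / 1824 * 100 = 21.38%

21.38%


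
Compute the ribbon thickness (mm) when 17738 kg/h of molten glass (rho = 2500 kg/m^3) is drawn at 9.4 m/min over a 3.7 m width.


Ribbon cross-section from mass balance:
  Volume rate = throughput / density = 17738 / 2500 = 7.0952 m^3/h
  thickness = volume rate / (speed * 60 * width), i.e.
  thickness = throughput / (60 * speed * width * density) * 1000
  thickness = 17738 / (60 * 9.4 * 3.7 * 2500) * 1000 = 3.4 mm

3.4 mm


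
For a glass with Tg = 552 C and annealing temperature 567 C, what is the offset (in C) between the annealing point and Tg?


Offset = T_anneal - Tg:
  offset = 567 - 552 = 15 C

15 C


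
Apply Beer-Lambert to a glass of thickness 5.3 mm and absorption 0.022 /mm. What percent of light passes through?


Beer-Lambert law: T = exp(-alpha * thickness)
  exponent = -0.022 * 5.3 = -0.1166
  T = exp(-0.1166) = 0.8899
  Percentage = 0.8899 * 100 = 88.99%

88.99%


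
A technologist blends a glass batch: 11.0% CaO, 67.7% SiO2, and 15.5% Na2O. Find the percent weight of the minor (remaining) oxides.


Sum the three major oxides:
  SiO2 + Na2O + CaO = 67.7 + 15.5 + 11.0 = 94.2%
Subtract from 100%:
  Others = 100 - 94.2 = 5.8%

5.8%


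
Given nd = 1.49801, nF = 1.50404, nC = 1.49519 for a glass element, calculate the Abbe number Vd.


Abbe number formula: Vd = (nd - 1) / (nF - nC)
  nd - 1 = 1.49801 - 1 = 0.49801
  nF - nC = 1.50404 - 1.49519 = 0.00885
  Vd = 0.49801 / 0.00885 = 56.27

56.27


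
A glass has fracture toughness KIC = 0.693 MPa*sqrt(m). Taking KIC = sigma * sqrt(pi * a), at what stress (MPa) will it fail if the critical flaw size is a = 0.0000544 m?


Rearrange KIC = sigma * sqrt(pi * a):
  sigma = KIC / sqrt(pi * a)
  sqrt(pi * 0.0000544) = 0.013073
  sigma = 0.693 / 0.013073 = 53.01 MPa

53.01 MPa


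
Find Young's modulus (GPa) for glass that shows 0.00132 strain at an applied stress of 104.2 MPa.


Young's modulus: E = stress / strain
  E = 104.2 MPa / 0.00132 = 78939.39 MPa
Convert to GPa: 78939.39 / 1000 = 78.94 GPa

78.94 GPa


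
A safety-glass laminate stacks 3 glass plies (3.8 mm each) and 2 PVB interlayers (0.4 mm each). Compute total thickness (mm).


Total thickness = glass contribution + PVB contribution
  Glass: 3 * 3.8 = 11.4 mm
  PVB: 2 * 0.4 = 0.8 mm
  Total = 11.4 + 0.8 = 12.2 mm

12.2 mm


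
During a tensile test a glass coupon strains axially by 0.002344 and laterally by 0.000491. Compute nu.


Poisson's ratio: nu = lateral strain / axial strain
  nu = 0.000491 / 0.002344 = 0.2095

0.2095


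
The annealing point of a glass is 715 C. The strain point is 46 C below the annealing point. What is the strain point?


Strain point = annealing point - difference:
  T_strain = 715 - 46 = 669 C

669 C


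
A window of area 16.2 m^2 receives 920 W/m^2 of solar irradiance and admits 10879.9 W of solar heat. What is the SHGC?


Rearrange Q = Area * SHGC * Irradiance:
  SHGC = Q / (Area * Irradiance)
  SHGC = 10879.9 / (16.2 * 920) = 0.73

0.73


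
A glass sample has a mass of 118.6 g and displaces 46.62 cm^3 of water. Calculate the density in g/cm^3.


Use the definition of density:
  rho = mass / volume
  rho = 118.6 / 46.62 = 2.544 g/cm^3

2.544 g/cm^3


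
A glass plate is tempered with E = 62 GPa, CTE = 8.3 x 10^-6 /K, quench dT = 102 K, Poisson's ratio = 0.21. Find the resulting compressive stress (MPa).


Tempering stress: sigma = E * alpha * dT / (1 - nu)
  E (MPa) = 62 * 1000 = 62000
  Numerator = 62000 * (8.3 x 10^-6) * 102 = 52.4892
  Denominator = 1 - 0.21 = 0.79
  sigma = 52.4892 / 0.79 = 66.4 MPa

66.4 MPa


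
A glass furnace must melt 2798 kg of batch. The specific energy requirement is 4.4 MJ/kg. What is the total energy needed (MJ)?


Total energy = mass * specific energy
  E = 2798 * 4.4 = 12311.2 MJ

12311.2 MJ


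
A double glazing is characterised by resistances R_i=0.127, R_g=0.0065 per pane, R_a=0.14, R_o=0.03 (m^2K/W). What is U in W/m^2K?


Total thermal resistance (series):
  R_total = R_in + R_glass + R_air + R_glass + R_out
  R_total = 0.127 + 0.0065 + 0.14 + 0.0065 + 0.03 = 0.31 m^2K/W
U-value = 1 / R_total = 1 / 0.31 = 3.226 W/m^2K

3.226 W/m^2K


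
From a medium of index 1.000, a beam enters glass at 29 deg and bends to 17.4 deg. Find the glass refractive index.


Apply Snell's law: n1 * sin(theta1) = n2 * sin(theta2)
  n2 = n1 * sin(theta1) / sin(theta2)
  sin(29) = 0.48481
  sin(17.4) = 0.299041
  n2 = 1.000 * 0.48481 / 0.299041 = 1.6212

1.6212


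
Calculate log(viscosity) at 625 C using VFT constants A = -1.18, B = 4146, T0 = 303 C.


VFT equation: log(eta) = A + B / (T - T0)
  T - T0 = 625 - 303 = 322
  B / (T - T0) = 4146 / 322 = 12.876
  log(eta) = -1.18 + 12.876 = 11.696

11.696


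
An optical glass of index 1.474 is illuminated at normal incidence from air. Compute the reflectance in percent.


Fresnel reflectance at normal incidence:
  R = ((n - 1)/(n + 1))^2
  (n - 1)/(n + 1) = (1.474 - 1)/(1.474 + 1) = 0.191593
  R = 0.191593^2 = 0.0367079
  R(%) = 0.0367079 * 100 = 3.671%

3.671%


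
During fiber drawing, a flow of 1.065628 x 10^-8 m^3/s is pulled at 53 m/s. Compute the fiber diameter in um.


Cross-sectional area from continuity:
  A = Q / v = 1.065628 x 10^-8 / 53 = 2.010619 x 10^-10 m^2
Diameter from circular cross-section:
  d = sqrt(4A / pi) * 10^6 (m -> um)
  d = sqrt(4 * 2.010619 x 10^-10 / pi) * 10^6 = 16.0 um

16.0 um


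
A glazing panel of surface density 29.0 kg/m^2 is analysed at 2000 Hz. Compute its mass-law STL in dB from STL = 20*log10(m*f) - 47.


Mass law: STL = 20 * log10(m * f) - 47
  m * f = 29.0 * 2000 = 58000
  log10(58000) = 4.76343
  STL = 20 * 4.76343 - 47 = 95.2686 - 47 = 48.3 dB

48.3 dB


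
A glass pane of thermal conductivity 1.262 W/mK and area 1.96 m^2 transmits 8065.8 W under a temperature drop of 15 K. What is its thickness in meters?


Fourier's law: t = k * A * dT / Q
  t = 1.262 * 1.96 * 15 / 8065.8
  t = 37.1028 / 8065.8 = 0.0046 m

0.0046 m


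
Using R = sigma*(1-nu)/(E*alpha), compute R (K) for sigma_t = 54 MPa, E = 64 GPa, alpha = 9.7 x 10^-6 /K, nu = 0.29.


Thermal shock resistance: R = sigma * (1 - nu) / (E * alpha)
  Numerator = 54 * (1 - 0.29) = 38.34
  Denominator = 64 * 1000 * (9.7 x 10^-6) = 0.6208
  R = 38.34 / 0.6208 = 61.8 K

61.8 K


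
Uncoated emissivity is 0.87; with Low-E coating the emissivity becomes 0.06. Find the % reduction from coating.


Percentage reduction = (1 - coated/uncoated) * 100
  Ratio = 0.06 / 0.87 = 0.069
  Reduction = (1 - 0.069) * 100 = 93.1%

93.1%


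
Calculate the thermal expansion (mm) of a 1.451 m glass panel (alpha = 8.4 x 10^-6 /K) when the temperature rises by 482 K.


Thermal expansion formula: dL = alpha * L0 * dT
  dL = (8.4 x 10^-6) * 1.451 * 482 = 0.00587481 m
Convert to mm: 0.00587481 * 1000 = 5.8748 mm

5.8748 mm


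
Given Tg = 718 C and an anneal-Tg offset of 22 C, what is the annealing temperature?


The annealing temperature is Tg plus the offset:
  T_anneal = 718 + 22 = 740 C

740 C


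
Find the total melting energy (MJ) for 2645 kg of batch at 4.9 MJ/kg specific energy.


Total energy = mass * specific energy
  E = 2645 * 4.9 = 12960.5 MJ

12960.5 MJ


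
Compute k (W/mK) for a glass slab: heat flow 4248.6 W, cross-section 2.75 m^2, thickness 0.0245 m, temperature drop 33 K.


Fourier's law rearranged: k = Q * t / (A * dT)
  Numerator = 4248.6 * 0.0245 = 104.0907
  Denominator = 2.75 * 33 = 90.75
  k = 104.0907 / 90.75 = 1.147 W/mK

1.147 W/mK


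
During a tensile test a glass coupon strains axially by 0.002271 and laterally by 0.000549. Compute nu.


Poisson's ratio: nu = lateral strain / axial strain
  nu = 0.000549 / 0.002271 = 0.2417

0.2417


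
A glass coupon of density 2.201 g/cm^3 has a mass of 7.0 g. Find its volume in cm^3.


Rearrange rho = m / V:
  V = m / rho
  V = 7.0 / 2.201 = 3.18 cm^3

3.18 cm^3


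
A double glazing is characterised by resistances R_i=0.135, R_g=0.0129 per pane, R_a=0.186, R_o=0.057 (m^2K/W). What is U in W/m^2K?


Total thermal resistance (series):
  R_total = R_in + R_glass + R_air + R_glass + R_out
  R_total = 0.135 + 0.0129 + 0.186 + 0.0129 + 0.057 = 0.4038 m^2K/W
U-value = 1 / R_total = 1 / 0.4038 = 2.476 W/m^2K

2.476 W/m^2K


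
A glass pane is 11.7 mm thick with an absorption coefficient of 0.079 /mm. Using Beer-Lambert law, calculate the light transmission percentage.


Beer-Lambert law: T = exp(-alpha * thickness)
  exponent = -0.079 * 11.7 = -0.9243
  T = exp(-0.9243) = 0.3968
  Percentage = 0.3968 * 100 = 39.68%

39.68%


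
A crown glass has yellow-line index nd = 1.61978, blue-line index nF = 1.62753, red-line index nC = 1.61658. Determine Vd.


Abbe number formula: Vd = (nd - 1) / (nF - nC)
  nd - 1 = 1.61978 - 1 = 0.61978
  nF - nC = 1.62753 - 1.61658 = 0.01095
  Vd = 0.61978 / 0.01095 = 56.6

56.6


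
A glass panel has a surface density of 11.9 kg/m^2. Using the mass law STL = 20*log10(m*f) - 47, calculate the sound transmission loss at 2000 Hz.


Mass law: STL = 20 * log10(m * f) - 47
  m * f = 11.9 * 2000 = 23800
  log10(23800) = 4.37658
  STL = 20 * 4.37658 - 47 = 87.5316 - 47 = 40.5 dB

40.5 dB


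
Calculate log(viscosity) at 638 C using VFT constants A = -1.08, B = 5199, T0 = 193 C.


VFT equation: log(eta) = A + B / (T - T0)
  T - T0 = 638 - 193 = 445
  B / (T - T0) = 5199 / 445 = 11.683
  log(eta) = -1.08 + 11.683 = 10.603

10.603


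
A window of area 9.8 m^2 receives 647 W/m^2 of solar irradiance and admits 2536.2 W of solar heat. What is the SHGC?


Rearrange Q = Area * SHGC * Irradiance:
  SHGC = Q / (Area * Irradiance)
  SHGC = 2536.2 / (9.8 * 647) = 0.4

0.4


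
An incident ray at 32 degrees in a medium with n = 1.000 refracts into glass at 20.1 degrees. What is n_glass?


Apply Snell's law: n1 * sin(theta1) = n2 * sin(theta2)
  n2 = n1 * sin(theta1) / sin(theta2)
  sin(32) = 0.529919
  sin(20.1) = 0.34366
  n2 = 1.000 * 0.529919 / 0.34366 = 1.542

1.542


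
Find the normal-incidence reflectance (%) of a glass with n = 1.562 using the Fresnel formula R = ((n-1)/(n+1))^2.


Fresnel reflectance at normal incidence:
  R = ((n - 1)/(n + 1))^2
  (n - 1)/(n + 1) = (1.562 - 1)/(1.562 + 1) = 0.21936
  R = 0.21936^2 = 0.0481188
  R(%) = 0.0481188 * 100 = 4.812%

4.812%


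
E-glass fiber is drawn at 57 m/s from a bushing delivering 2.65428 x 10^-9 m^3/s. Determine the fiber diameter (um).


Cross-sectional area from continuity:
  A = Q / v = 2.65428 x 10^-9 / 57 = 4.656632 x 10^-11 m^2
Diameter from circular cross-section:
  d = sqrt(4A / pi) * 10^6 (m -> um)
  d = sqrt(4 * 4.656632 x 10^-11 / pi) * 10^6 = 7.7 um

7.7 um


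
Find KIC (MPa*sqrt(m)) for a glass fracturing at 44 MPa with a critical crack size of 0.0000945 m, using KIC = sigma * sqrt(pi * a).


Fracture toughness: KIC = sigma * sqrt(pi * a)
  pi * a = pi * 0.0000945 = 0.000296881
  sqrt(pi * a) = 0.01723
  KIC = 44 * 0.01723 = 0.758 MPa*sqrt(m)

0.758 MPa*sqrt(m)


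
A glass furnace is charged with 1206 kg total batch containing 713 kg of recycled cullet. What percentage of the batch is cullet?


Cullet ratio = (cullet mass / total batch mass) * 100
  Ratio = 713 / 1206 * 100 = 59.12%

59.12%


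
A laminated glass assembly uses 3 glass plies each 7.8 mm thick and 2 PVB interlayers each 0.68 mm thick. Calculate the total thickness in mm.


Total thickness = glass contribution + PVB contribution
  Glass: 3 * 7.8 = 23.4 mm
  PVB: 2 * 0.68 = 1.36 mm
  Total = 23.4 + 1.36 = 24.76 mm

24.76 mm


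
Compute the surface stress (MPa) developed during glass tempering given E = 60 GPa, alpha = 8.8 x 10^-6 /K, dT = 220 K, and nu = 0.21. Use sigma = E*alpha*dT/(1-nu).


Tempering stress: sigma = E * alpha * dT / (1 - nu)
  E (MPa) = 60 * 1000 = 60000
  Numerator = 60000 * (8.8 x 10^-6) * 220 = 116.16
  Denominator = 1 - 0.21 = 0.79
  sigma = 116.16 / 0.79 = 147.0 MPa

147.0 MPa


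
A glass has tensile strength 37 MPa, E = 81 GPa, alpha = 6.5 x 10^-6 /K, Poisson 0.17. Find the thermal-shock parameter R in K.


Thermal shock resistance: R = sigma * (1 - nu) / (E * alpha)
  Numerator = 37 * (1 - 0.17) = 30.71
  Denominator = 81 * 1000 * (6.5 x 10^-6) = 0.5265
  R = 30.71 / 0.5265 = 58.3 K

58.3 K


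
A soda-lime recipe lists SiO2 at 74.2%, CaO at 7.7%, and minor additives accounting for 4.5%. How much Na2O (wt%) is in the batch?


Pieces sum to 100%:
  Na2O = 100 - (SiO2 + CaO + others)
  Na2O = 100 - (74.2 + 7.7 + 4.5) = 13.6%

13.6%


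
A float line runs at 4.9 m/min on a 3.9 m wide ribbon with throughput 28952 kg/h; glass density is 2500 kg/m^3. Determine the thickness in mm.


Ribbon cross-section from mass balance:
  Volume rate = throughput / density = 28952 / 2500 = 11.5808 m^3/h
  thickness = volume rate / (speed * 60 * width), i.e.
  thickness = throughput / (60 * speed * width * density) * 1000
  thickness = 28952 / (60 * 4.9 * 3.9 * 2500) * 1000 = 10.1 mm

10.1 mm


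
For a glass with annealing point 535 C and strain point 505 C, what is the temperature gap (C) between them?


Gap = T_anneal - T_strain:
  gap = 535 - 505 = 30 C

30 C


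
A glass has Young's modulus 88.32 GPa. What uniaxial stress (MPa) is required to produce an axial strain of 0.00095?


Rearrange E = sigma / epsilon:
  sigma = E * epsilon
  E (MPa) = 88.32 * 1000 = 88320
  sigma = 88320 * 0.00095 = 83.9 MPa

83.9 MPa


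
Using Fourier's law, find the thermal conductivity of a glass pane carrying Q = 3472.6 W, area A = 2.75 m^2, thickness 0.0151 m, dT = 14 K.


Fourier's law rearranged: k = Q * t / (A * dT)
  Numerator = 3472.6 * 0.0151 = 52.43626
  Denominator = 2.75 * 14 = 38.5
  k = 52.43626 / 38.5 = 1.362 W/mK

1.362 W/mK


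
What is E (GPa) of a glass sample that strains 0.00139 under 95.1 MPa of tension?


Young's modulus: E = stress / strain
  E = 95.1 MPa / 0.00139 = 68417.27 MPa
Convert to GPa: 68417.27 / 1000 = 68.42 GPa

68.42 GPa


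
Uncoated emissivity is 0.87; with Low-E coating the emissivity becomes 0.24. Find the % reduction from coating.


Percentage reduction = (1 - coated/uncoated) * 100
  Ratio = 0.24 / 0.87 = 0.2759
  Reduction = (1 - 0.2759) * 100 = 72.4%

72.4%


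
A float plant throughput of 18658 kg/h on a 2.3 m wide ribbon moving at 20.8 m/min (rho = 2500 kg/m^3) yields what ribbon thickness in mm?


Ribbon cross-section from mass balance:
  Volume rate = throughput / density = 18658 / 2500 = 7.4632 m^3/h
  thickness = volume rate / (speed * 60 * width), i.e.
  thickness = throughput / (60 * speed * width * density) * 1000
  thickness = 18658 / (60 * 20.8 * 2.3 * 2500) * 1000 = 2.6 mm

2.6 mm


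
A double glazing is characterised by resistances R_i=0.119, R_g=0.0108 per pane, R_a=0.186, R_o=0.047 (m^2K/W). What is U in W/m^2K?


Total thermal resistance (series):
  R_total = R_in + R_glass + R_air + R_glass + R_out
  R_total = 0.119 + 0.0108 + 0.186 + 0.0108 + 0.047 = 0.3736 m^2K/W
U-value = 1 / R_total = 1 / 0.3736 = 2.677 W/m^2K

2.677 W/m^2K


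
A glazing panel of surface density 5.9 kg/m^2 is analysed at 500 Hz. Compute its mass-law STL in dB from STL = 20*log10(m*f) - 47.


Mass law: STL = 20 * log10(m * f) - 47
  m * f = 5.9 * 500 = 2950
  log10(2950) = 3.46982
  STL = 20 * 3.46982 - 47 = 69.3964 - 47 = 22.4 dB

22.4 dB


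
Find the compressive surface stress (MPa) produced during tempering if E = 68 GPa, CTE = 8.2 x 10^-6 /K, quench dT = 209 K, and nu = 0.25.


Tempering stress: sigma = E * alpha * dT / (1 - nu)
  E (MPa) = 68 * 1000 = 68000
  Numerator = 68000 * (8.2 x 10^-6) * 209 = 116.5384
  Denominator = 1 - 0.25 = 0.75
  sigma = 116.5384 / 0.75 = 155.4 MPa

155.4 MPa


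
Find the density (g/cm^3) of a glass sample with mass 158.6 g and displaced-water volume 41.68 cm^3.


Use the definition of density:
  rho = mass / volume
  rho = 158.6 / 41.68 = 3.805 g/cm^3

3.805 g/cm^3


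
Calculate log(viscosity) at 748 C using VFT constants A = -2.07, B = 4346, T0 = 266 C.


VFT equation: log(eta) = A + B / (T - T0)
  T - T0 = 748 - 266 = 482
  B / (T - T0) = 4346 / 482 = 9.017
  log(eta) = -2.07 + 9.017 = 6.947

6.947


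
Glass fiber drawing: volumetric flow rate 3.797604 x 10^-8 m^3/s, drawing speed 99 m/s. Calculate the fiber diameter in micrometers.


Cross-sectional area from continuity:
  A = Q / v = 3.797604 x 10^-8 / 99 = 3.835964 x 10^-10 m^2
Diameter from circular cross-section:
  d = sqrt(4A / pi) * 10^6 (m -> um)
  d = sqrt(4 * 3.835964 x 10^-10 / pi) * 10^6 = 22.1 um

22.1 um


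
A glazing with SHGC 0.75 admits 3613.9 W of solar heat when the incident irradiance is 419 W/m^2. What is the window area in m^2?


Rearrange Q = Area * SHGC * Irradiance:
  Area = Q / (SHGC * Irradiance)
  Area = 3613.9 / (0.75 * 419) = 11.5 m^2

11.5 m^2


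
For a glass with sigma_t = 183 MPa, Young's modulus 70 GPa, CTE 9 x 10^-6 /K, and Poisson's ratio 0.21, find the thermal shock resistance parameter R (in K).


Thermal shock resistance: R = sigma * (1 - nu) / (E * alpha)
  Numerator = 183 * (1 - 0.21) = 144.57
  Denominator = 70 * 1000 * (9 x 10^-6) = 0.63
  R = 144.57 / 0.63 = 229.5 K

229.5 K


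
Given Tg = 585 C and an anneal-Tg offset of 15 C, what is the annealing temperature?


The annealing temperature is Tg plus the offset:
  T_anneal = 585 + 15 = 600 C

600 C


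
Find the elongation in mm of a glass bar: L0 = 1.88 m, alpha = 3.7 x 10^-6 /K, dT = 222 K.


Thermal expansion formula: dL = alpha * L0 * dT
  dL = (3.7 x 10^-6) * 1.88 * 222 = 0.00154423 m
Convert to mm: 0.00154423 * 1000 = 1.5442 mm

1.5442 mm


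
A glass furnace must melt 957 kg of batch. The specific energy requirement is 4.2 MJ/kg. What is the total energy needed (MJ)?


Total energy = mass * specific energy
  E = 957 * 4.2 = 4019.4 MJ

4019.4 MJ


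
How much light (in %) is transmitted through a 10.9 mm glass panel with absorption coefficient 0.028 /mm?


Beer-Lambert law: T = exp(-alpha * thickness)
  exponent = -0.028 * 10.9 = -0.3052
  T = exp(-0.3052) = 0.737
  Percentage = 0.737 * 100 = 73.7%

73.7%


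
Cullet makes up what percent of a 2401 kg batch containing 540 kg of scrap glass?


Cullet ratio = (cullet mass / total batch mass) * 100
  Ratio = 540 / 2401 * 100 = 22.49%

22.49%


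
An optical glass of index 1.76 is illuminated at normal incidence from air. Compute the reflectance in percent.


Fresnel reflectance at normal incidence:
  R = ((n - 1)/(n + 1))^2
  (n - 1)/(n + 1) = (1.76 - 1)/(1.76 + 1) = 0.275362
  R = 0.275362^2 = 0.0758242
  R(%) = 0.0758242 * 100 = 7.582%

7.582%


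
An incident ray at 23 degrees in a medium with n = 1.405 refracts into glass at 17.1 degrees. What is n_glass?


Apply Snell's law: n1 * sin(theta1) = n2 * sin(theta2)
  n2 = n1 * sin(theta1) / sin(theta2)
  sin(23) = 0.390731
  sin(17.1) = 0.29404
  n2 = 1.405 * 0.390731 / 0.29404 = 1.867

1.867


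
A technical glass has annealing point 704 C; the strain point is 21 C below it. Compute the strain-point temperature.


Strain point = annealing point - difference:
  T_strain = 704 - 21 = 683 C

683 C


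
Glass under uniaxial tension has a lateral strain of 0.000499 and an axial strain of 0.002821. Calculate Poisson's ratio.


Poisson's ratio: nu = lateral strain / axial strain
  nu = 0.000499 / 0.002821 = 0.1769

0.1769
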